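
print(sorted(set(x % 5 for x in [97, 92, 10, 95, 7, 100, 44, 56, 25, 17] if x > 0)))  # [0, 1, 2, 4]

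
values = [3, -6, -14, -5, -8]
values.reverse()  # [-8, -5, -14, -6, 3]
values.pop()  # 3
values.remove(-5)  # [-8, -14, -6]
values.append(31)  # [-8, -14, -6, 31]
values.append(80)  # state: [-8, -14, -6, 31, 80]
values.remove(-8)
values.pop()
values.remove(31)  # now [-14, -6]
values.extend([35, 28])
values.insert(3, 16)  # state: [-14, -6, 35, 16, 28]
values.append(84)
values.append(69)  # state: [-14, -6, 35, 16, 28, 84, 69]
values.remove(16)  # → [-14, -6, 35, 28, 84, 69]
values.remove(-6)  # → [-14, 35, 28, 84, 69]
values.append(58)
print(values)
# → [-14, 35, 28, 84, 69, 58]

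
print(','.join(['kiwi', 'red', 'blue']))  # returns kiwi,red,blue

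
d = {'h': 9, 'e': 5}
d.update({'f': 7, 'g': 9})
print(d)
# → {'h': 9, 'e': 5, 'f': 7, 'g': 9}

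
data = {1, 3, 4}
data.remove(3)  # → {1, 4}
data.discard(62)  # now {1, 4}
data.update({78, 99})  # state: {1, 4, 78, 99}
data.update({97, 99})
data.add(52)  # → {1, 4, 52, 78, 97, 99}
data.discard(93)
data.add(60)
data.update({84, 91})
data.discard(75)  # {1, 4, 52, 60, 78, 84, 91, 97, 99}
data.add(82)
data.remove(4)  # {1, 52, 60, 78, 82, 84, 91, 97, 99}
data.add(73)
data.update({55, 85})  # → {1, 52, 55, 60, 73, 78, 82, 84, 85, 91, 97, 99}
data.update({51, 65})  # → {1, 51, 52, 55, 60, 65, 73, 78, 82, 84, 85, 91, 97, 99}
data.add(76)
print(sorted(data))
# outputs [1, 51, 52, 55, 60, 65, 73, 76, 78, 82, 84, 85, 91, 97, 99]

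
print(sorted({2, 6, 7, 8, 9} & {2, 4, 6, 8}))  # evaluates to [2, 6, 8]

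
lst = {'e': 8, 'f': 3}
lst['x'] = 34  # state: {'e': 8, 'f': 3, 'x': 34}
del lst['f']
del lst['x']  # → {'e': 8}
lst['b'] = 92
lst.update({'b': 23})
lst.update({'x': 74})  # {'e': 8, 'b': 23, 'x': 74}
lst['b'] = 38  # {'e': 8, 'b': 38, 'x': 74}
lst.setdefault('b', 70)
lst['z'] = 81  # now {'e': 8, 'b': 38, 'x': 74, 'z': 81}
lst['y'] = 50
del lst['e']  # {'b': 38, 'x': 74, 'z': 81, 'y': 50}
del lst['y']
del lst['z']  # {'b': 38, 'x': 74}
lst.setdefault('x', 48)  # 74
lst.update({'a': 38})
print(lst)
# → {'b': 38, 'x': 74, 'a': 38}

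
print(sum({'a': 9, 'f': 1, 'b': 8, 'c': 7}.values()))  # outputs 25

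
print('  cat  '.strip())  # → cat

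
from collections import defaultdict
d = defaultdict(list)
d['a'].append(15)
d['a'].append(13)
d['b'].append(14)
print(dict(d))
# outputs {'a': [15, 13], 'b': [14]}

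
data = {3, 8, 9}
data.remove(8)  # {3, 9}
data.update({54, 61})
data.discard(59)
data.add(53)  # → {3, 9, 53, 54, 61}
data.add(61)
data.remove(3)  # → {9, 53, 54, 61}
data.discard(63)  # {9, 53, 54, 61}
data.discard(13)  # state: {9, 53, 54, 61}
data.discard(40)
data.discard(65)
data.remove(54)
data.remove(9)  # {53, 61}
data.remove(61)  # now {53}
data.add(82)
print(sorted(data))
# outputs [53, 82]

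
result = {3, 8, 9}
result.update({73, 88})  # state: {3, 8, 9, 73, 88}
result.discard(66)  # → {3, 8, 9, 73, 88}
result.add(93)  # {3, 8, 9, 73, 88, 93}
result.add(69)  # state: {3, 8, 9, 69, 73, 88, 93}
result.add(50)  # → {3, 8, 9, 50, 69, 73, 88, 93}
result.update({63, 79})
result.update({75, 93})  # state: {3, 8, 9, 50, 63, 69, 73, 75, 79, 88, 93}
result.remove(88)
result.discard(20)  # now {3, 8, 9, 50, 63, 69, 73, 75, 79, 93}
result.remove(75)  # {3, 8, 9, 50, 63, 69, 73, 79, 93}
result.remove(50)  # {3, 8, 9, 63, 69, 73, 79, 93}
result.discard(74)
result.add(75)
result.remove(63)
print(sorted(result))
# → [3, 8, 9, 69, 73, 75, 79, 93]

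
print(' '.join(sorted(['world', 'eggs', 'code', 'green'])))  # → code eggs green world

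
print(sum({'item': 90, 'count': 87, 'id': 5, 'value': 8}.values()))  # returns 190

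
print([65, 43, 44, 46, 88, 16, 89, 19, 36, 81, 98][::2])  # [65, 44, 88, 89, 36, 98]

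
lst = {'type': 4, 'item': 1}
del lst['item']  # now {'type': 4}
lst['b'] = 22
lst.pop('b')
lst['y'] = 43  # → {'type': 4, 'y': 43}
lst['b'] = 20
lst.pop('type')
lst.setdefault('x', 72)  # 72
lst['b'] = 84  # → {'y': 43, 'b': 84, 'x': 72}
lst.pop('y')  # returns 43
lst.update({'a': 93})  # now {'b': 84, 'x': 72, 'a': 93}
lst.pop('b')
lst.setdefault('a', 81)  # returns 93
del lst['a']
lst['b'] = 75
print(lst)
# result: {'x': 72, 'b': 75}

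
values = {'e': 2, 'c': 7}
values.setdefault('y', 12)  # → 12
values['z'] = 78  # {'e': 2, 'c': 7, 'y': 12, 'z': 78}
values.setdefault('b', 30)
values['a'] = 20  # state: {'e': 2, 'c': 7, 'y': 12, 'z': 78, 'b': 30, 'a': 20}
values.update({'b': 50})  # {'e': 2, 'c': 7, 'y': 12, 'z': 78, 'b': 50, 'a': 20}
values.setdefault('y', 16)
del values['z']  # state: {'e': 2, 'c': 7, 'y': 12, 'b': 50, 'a': 20}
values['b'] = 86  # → {'e': 2, 'c': 7, 'y': 12, 'b': 86, 'a': 20}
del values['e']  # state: {'c': 7, 'y': 12, 'b': 86, 'a': 20}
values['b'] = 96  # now {'c': 7, 'y': 12, 'b': 96, 'a': 20}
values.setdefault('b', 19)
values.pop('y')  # 12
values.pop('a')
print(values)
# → {'c': 7, 'b': 96}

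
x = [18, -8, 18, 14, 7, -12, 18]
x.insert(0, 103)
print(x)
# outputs [103, 18, -8, 18, 14, 7, -12, 18]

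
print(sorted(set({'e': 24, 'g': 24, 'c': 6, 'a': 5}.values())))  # [5, 6, 24]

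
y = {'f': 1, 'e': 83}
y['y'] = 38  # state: {'f': 1, 'e': 83, 'y': 38}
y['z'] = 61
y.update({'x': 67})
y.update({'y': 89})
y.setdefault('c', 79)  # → 79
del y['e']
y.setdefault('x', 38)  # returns 67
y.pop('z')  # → 61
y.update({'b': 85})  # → {'f': 1, 'y': 89, 'x': 67, 'c': 79, 'b': 85}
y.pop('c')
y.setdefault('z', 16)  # 16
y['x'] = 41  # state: {'f': 1, 'y': 89, 'x': 41, 'b': 85, 'z': 16}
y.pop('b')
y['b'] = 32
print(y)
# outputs {'f': 1, 'y': 89, 'x': 41, 'z': 16, 'b': 32}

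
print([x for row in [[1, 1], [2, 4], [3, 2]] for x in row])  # [1, 1, 2, 4, 3, 2]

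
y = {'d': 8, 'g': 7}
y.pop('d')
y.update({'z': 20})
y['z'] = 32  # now {'g': 7, 'z': 32}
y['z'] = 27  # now {'g': 7, 'z': 27}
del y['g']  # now {'z': 27}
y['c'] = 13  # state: {'z': 27, 'c': 13}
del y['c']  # {'z': 27}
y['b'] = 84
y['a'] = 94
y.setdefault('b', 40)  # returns 84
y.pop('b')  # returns 84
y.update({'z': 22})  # {'z': 22, 'a': 94}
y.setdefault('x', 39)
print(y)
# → {'z': 22, 'a': 94, 'x': 39}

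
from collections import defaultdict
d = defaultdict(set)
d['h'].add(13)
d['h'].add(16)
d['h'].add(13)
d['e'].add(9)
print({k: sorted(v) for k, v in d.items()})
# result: {'h': [13, 16], 'e': [9]}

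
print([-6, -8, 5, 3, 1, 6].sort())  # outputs None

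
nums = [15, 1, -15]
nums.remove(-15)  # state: [15, 1]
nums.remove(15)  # [1]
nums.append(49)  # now [1, 49]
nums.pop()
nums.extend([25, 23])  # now [1, 25, 23]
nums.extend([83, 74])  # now [1, 25, 23, 83, 74]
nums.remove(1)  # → [25, 23, 83, 74]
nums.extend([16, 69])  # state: [25, 23, 83, 74, 16, 69]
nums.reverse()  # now [69, 16, 74, 83, 23, 25]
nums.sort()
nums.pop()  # 83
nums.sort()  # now [16, 23, 25, 69, 74]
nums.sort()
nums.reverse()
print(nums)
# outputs [74, 69, 25, 23, 16]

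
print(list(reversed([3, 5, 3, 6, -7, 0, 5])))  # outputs [5, 0, -7, 6, 3, 5, 3]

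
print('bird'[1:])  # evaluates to ird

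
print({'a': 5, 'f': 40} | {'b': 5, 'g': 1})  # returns {'a': 5, 'f': 40, 'b': 5, 'g': 1}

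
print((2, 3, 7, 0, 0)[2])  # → 7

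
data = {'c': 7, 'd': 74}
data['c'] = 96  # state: {'c': 96, 'd': 74}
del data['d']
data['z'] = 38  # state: {'c': 96, 'z': 38}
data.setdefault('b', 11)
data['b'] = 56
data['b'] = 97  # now {'c': 96, 'z': 38, 'b': 97}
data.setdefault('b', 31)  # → 97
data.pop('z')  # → 38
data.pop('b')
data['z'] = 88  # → {'c': 96, 'z': 88}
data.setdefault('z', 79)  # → 88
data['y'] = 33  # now {'c': 96, 'z': 88, 'y': 33}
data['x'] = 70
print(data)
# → {'c': 96, 'z': 88, 'y': 33, 'x': 70}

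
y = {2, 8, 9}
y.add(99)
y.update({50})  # {2, 8, 9, 50, 99}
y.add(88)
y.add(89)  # {2, 8, 9, 50, 88, 89, 99}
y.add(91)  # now {2, 8, 9, 50, 88, 89, 91, 99}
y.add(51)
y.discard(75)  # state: {2, 8, 9, 50, 51, 88, 89, 91, 99}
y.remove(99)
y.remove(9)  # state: {2, 8, 50, 51, 88, 89, 91}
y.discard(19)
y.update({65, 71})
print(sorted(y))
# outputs [2, 8, 50, 51, 65, 71, 88, 89, 91]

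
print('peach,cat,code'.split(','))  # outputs ['peach', 'cat', 'code']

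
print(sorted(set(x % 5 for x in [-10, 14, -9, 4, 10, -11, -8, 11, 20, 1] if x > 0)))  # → [0, 1, 4]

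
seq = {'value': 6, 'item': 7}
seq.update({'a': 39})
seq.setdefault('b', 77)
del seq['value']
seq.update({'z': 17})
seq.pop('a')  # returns 39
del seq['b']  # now {'item': 7, 'z': 17}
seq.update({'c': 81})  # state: {'item': 7, 'z': 17, 'c': 81}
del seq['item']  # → {'z': 17, 'c': 81}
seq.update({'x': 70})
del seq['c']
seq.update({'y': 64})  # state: {'z': 17, 'x': 70, 'y': 64}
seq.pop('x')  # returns 70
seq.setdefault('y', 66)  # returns 64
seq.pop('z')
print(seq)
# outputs {'y': 64}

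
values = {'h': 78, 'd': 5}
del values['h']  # {'d': 5}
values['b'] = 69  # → {'d': 5, 'b': 69}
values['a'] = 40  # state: {'d': 5, 'b': 69, 'a': 40}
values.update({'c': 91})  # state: {'d': 5, 'b': 69, 'a': 40, 'c': 91}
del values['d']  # {'b': 69, 'a': 40, 'c': 91}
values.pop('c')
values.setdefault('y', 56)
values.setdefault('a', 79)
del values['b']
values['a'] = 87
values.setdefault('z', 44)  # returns 44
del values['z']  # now {'a': 87, 'y': 56}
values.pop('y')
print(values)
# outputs {'a': 87}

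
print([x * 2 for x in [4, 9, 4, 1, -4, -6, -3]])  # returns [8, 18, 8, 2, -8, -12, -6]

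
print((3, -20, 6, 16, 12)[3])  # 16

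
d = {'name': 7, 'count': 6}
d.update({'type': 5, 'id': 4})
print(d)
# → {'name': 7, 'count': 6, 'type': 5, 'id': 4}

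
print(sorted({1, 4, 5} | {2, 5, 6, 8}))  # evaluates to [1, 2, 4, 5, 6, 8]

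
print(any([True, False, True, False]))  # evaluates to True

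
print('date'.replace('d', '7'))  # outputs 7ate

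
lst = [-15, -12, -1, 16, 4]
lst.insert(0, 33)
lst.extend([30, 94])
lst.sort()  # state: [-15, -12, -1, 4, 16, 30, 33, 94]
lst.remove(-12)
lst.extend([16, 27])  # [-15, -1, 4, 16, 30, 33, 94, 16, 27]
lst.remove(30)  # [-15, -1, 4, 16, 33, 94, 16, 27]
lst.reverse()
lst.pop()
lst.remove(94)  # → [27, 16, 33, 16, 4, -1]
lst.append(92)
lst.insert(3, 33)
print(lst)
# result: [27, 16, 33, 33, 16, 4, -1, 92]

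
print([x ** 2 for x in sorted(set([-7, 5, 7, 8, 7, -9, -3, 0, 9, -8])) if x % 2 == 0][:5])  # [64, 0, 64]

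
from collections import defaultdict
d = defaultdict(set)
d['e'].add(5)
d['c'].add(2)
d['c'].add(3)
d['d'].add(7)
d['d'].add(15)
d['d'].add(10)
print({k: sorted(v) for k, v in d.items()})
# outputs {'e': [5], 'c': [2, 3], 'd': [7, 10, 15]}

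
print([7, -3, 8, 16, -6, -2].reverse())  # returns None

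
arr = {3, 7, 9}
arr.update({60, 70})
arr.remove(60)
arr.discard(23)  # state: {3, 7, 9, 70}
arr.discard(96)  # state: {3, 7, 9, 70}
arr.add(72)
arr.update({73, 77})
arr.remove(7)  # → {3, 9, 70, 72, 73, 77}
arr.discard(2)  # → {3, 9, 70, 72, 73, 77}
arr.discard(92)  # {3, 9, 70, 72, 73, 77}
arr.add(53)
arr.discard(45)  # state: {3, 9, 53, 70, 72, 73, 77}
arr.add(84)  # {3, 9, 53, 70, 72, 73, 77, 84}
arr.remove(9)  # {3, 53, 70, 72, 73, 77, 84}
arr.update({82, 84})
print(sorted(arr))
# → [3, 53, 70, 72, 73, 77, 82, 84]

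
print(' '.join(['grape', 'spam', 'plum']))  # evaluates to grape spam plum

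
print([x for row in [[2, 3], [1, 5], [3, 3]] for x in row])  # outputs [2, 3, 1, 5, 3, 3]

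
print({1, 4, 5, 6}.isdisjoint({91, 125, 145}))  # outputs True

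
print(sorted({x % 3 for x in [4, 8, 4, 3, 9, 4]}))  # [0, 1, 2]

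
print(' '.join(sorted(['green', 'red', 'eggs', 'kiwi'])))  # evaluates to eggs green kiwi red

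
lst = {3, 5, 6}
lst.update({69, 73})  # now {3, 5, 6, 69, 73}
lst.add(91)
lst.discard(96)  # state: {3, 5, 6, 69, 73, 91}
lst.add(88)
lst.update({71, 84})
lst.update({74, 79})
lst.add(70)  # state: {3, 5, 6, 69, 70, 71, 73, 74, 79, 84, 88, 91}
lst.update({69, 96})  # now {3, 5, 6, 69, 70, 71, 73, 74, 79, 84, 88, 91, 96}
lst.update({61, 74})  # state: {3, 5, 6, 61, 69, 70, 71, 73, 74, 79, 84, 88, 91, 96}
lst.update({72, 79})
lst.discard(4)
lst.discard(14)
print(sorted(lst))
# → [3, 5, 6, 61, 69, 70, 71, 72, 73, 74, 79, 84, 88, 91, 96]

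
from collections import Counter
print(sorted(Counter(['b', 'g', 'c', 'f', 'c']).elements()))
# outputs ['b', 'c', 'c', 'f', 'g']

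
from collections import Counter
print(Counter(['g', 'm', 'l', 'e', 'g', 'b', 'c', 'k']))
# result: Counter({'g': 2, 'm': 1, 'l': 1, 'e': 1, 'b': 1, 'c': 1, 'k': 1})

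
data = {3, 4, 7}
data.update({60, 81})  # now {3, 4, 7, 60, 81}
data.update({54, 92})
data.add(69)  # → {3, 4, 7, 54, 60, 69, 81, 92}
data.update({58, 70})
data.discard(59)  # {3, 4, 7, 54, 58, 60, 69, 70, 81, 92}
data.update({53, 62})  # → {3, 4, 7, 53, 54, 58, 60, 62, 69, 70, 81, 92}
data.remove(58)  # {3, 4, 7, 53, 54, 60, 62, 69, 70, 81, 92}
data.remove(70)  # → {3, 4, 7, 53, 54, 60, 62, 69, 81, 92}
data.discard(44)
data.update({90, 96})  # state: {3, 4, 7, 53, 54, 60, 62, 69, 81, 90, 92, 96}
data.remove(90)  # {3, 4, 7, 53, 54, 60, 62, 69, 81, 92, 96}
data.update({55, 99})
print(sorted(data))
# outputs [3, 4, 7, 53, 54, 55, 60, 62, 69, 81, 92, 96, 99]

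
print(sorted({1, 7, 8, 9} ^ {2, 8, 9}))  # [1, 2, 7]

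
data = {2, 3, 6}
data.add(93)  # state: {2, 3, 6, 93}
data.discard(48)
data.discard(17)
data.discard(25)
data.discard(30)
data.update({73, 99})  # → {2, 3, 6, 73, 93, 99}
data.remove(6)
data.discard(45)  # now {2, 3, 73, 93, 99}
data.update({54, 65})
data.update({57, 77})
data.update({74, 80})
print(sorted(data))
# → [2, 3, 54, 57, 65, 73, 74, 77, 80, 93, 99]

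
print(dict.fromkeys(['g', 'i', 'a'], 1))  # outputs {'g': 1, 'i': 1, 'a': 1}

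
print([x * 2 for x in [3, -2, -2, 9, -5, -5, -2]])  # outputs [6, -4, -4, 18, -10, -10, -4]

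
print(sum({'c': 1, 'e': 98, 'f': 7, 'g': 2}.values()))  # 108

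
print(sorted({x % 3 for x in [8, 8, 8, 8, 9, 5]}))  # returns [0, 2]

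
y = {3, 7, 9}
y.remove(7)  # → {3, 9}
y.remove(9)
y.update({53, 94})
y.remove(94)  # {3, 53}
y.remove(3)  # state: {53}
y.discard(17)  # {53}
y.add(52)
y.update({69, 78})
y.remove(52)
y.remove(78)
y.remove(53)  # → {69}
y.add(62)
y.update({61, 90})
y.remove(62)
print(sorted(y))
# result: [61, 69, 90]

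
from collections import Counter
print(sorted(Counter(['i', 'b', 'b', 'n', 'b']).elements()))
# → ['b', 'b', 'b', 'i', 'n']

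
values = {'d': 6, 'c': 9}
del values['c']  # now {'d': 6}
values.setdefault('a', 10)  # 10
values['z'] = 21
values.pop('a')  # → 10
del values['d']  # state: {'z': 21}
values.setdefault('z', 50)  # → 21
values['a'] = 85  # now {'z': 21, 'a': 85}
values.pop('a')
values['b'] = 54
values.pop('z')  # 21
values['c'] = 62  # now {'b': 54, 'c': 62}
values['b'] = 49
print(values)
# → {'b': 49, 'c': 62}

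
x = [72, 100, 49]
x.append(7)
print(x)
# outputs [72, 100, 49, 7]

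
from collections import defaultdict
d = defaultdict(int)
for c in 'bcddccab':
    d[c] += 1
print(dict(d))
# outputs {'b': 2, 'c': 3, 'd': 2, 'a': 1}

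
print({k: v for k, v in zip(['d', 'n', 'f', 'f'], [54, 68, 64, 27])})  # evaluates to {'d': 54, 'n': 68, 'f': 27}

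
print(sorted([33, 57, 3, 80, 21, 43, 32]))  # [3, 21, 32, 33, 43, 57, 80]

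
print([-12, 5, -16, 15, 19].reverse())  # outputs None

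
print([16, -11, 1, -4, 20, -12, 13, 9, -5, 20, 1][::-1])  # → [1, 20, -5, 9, 13, -12, 20, -4, 1, -11, 16]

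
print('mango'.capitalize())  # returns Mango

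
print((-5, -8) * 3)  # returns (-5, -8, -5, -8, -5, -8)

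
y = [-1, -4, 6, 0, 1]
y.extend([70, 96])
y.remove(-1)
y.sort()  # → [-4, 0, 1, 6, 70, 96]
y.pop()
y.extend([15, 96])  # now [-4, 0, 1, 6, 70, 15, 96]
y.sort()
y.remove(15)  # [-4, 0, 1, 6, 70, 96]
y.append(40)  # [-4, 0, 1, 6, 70, 96, 40]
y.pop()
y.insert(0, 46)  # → [46, -4, 0, 1, 6, 70, 96]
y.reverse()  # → [96, 70, 6, 1, 0, -4, 46]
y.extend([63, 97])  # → [96, 70, 6, 1, 0, -4, 46, 63, 97]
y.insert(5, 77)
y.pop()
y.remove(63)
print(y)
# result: [96, 70, 6, 1, 0, 77, -4, 46]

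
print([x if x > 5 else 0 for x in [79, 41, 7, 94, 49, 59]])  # [79, 41, 7, 94, 49, 59]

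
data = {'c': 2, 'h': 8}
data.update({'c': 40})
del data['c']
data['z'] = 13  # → {'h': 8, 'z': 13}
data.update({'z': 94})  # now {'h': 8, 'z': 94}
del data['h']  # {'z': 94}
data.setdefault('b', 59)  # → 59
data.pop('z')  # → 94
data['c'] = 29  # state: {'b': 59, 'c': 29}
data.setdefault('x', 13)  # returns 13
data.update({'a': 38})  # {'b': 59, 'c': 29, 'x': 13, 'a': 38}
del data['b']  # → {'c': 29, 'x': 13, 'a': 38}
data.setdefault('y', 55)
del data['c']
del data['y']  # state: {'x': 13, 'a': 38}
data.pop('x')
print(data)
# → {'a': 38}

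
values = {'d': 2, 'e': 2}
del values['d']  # {'e': 2}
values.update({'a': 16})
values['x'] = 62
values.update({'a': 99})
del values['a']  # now {'e': 2, 'x': 62}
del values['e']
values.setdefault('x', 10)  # 62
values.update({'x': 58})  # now {'x': 58}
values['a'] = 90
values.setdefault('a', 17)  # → 90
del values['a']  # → {'x': 58}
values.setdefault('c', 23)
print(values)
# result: {'x': 58, 'c': 23}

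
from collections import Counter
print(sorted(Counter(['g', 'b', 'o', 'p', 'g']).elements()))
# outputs ['b', 'g', 'g', 'o', 'p']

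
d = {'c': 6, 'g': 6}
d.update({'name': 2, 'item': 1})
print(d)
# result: {'c': 6, 'g': 6, 'name': 2, 'item': 1}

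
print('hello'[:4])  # hell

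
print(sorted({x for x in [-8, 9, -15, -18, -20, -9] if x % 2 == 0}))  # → [-20, -18, -8]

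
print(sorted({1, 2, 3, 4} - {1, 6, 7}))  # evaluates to [2, 3, 4]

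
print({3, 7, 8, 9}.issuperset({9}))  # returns True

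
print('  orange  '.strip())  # orange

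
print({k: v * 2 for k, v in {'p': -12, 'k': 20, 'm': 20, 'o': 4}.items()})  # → {'p': -24, 'k': 40, 'm': 40, 'o': 8}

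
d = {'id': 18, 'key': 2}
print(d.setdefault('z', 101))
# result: 101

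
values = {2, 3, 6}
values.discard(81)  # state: {2, 3, 6}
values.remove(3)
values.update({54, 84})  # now {2, 6, 54, 84}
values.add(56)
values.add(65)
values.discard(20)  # {2, 6, 54, 56, 65, 84}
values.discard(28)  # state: {2, 6, 54, 56, 65, 84}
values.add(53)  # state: {2, 6, 53, 54, 56, 65, 84}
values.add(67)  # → {2, 6, 53, 54, 56, 65, 67, 84}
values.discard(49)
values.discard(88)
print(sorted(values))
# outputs [2, 6, 53, 54, 56, 65, 67, 84]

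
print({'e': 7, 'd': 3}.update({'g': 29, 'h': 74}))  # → None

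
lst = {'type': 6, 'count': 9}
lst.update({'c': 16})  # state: {'type': 6, 'count': 9, 'c': 16}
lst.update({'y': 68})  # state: {'type': 6, 'count': 9, 'c': 16, 'y': 68}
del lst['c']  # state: {'type': 6, 'count': 9, 'y': 68}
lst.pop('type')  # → 6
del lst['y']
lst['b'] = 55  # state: {'count': 9, 'b': 55}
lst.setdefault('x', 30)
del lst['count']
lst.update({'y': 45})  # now {'b': 55, 'x': 30, 'y': 45}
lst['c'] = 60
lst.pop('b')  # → 55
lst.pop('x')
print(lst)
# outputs {'y': 45, 'c': 60}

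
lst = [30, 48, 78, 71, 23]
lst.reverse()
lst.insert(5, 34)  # [23, 71, 78, 48, 30, 34]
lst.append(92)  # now [23, 71, 78, 48, 30, 34, 92]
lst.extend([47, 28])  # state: [23, 71, 78, 48, 30, 34, 92, 47, 28]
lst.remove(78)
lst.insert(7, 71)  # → [23, 71, 48, 30, 34, 92, 47, 71, 28]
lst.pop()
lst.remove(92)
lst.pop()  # 71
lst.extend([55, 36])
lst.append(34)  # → [23, 71, 48, 30, 34, 47, 55, 36, 34]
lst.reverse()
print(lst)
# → [34, 36, 55, 47, 34, 30, 48, 71, 23]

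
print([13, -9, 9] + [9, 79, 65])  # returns [13, -9, 9, 9, 79, 65]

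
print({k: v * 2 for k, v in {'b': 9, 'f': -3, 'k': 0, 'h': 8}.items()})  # {'b': 18, 'f': -6, 'k': 0, 'h': 16}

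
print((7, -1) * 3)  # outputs (7, -1, 7, -1, 7, -1)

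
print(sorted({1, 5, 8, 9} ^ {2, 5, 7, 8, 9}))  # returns [1, 2, 7]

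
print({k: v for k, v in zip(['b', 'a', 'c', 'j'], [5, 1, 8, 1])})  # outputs {'b': 5, 'a': 1, 'c': 8, 'j': 1}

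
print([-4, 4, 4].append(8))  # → None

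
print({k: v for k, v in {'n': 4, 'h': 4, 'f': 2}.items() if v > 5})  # {}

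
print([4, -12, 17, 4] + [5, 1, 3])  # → [4, -12, 17, 4, 5, 1, 3]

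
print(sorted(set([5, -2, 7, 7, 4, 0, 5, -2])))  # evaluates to [-2, 0, 4, 5, 7]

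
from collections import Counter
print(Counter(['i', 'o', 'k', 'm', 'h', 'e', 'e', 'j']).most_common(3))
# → [('e', 2), ('i', 1), ('o', 1)]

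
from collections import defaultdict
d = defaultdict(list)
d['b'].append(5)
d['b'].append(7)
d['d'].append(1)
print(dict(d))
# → {'b': [5, 7], 'd': [1]}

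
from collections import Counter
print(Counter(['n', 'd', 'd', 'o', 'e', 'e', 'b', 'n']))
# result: Counter({'n': 2, 'd': 2, 'e': 2, 'o': 1, 'b': 1})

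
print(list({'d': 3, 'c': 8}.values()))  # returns [3, 8]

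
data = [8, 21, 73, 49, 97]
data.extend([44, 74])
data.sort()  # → [8, 21, 44, 49, 73, 74, 97]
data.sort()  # [8, 21, 44, 49, 73, 74, 97]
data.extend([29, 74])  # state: [8, 21, 44, 49, 73, 74, 97, 29, 74]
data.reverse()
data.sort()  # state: [8, 21, 29, 44, 49, 73, 74, 74, 97]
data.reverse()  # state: [97, 74, 74, 73, 49, 44, 29, 21, 8]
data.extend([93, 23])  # [97, 74, 74, 73, 49, 44, 29, 21, 8, 93, 23]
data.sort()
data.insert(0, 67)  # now [67, 8, 21, 23, 29, 44, 49, 73, 74, 74, 93, 97]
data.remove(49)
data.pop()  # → 97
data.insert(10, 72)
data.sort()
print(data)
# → [8, 21, 23, 29, 44, 67, 72, 73, 74, 74, 93]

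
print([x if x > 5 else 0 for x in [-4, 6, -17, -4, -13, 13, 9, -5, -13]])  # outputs [0, 6, 0, 0, 0, 13, 9, 0, 0]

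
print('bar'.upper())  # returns BAR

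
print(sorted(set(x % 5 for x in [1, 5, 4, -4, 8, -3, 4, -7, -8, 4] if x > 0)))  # [0, 1, 3, 4]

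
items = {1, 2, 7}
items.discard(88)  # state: {1, 2, 7}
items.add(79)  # {1, 2, 7, 79}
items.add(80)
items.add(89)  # {1, 2, 7, 79, 80, 89}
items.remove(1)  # {2, 7, 79, 80, 89}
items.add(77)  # {2, 7, 77, 79, 80, 89}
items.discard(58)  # {2, 7, 77, 79, 80, 89}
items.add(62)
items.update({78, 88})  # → {2, 7, 62, 77, 78, 79, 80, 88, 89}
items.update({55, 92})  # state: {2, 7, 55, 62, 77, 78, 79, 80, 88, 89, 92}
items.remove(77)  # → {2, 7, 55, 62, 78, 79, 80, 88, 89, 92}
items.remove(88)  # {2, 7, 55, 62, 78, 79, 80, 89, 92}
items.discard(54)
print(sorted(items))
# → [2, 7, 55, 62, 78, 79, 80, 89, 92]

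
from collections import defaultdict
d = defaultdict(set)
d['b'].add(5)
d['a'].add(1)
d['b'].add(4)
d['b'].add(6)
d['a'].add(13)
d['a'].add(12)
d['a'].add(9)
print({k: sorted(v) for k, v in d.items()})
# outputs {'b': [4, 5, 6], 'a': [1, 9, 12, 13]}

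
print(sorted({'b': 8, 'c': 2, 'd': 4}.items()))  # [('b', 8), ('c', 2), ('d', 4)]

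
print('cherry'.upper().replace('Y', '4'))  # CHERR4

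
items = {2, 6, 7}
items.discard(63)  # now {2, 6, 7}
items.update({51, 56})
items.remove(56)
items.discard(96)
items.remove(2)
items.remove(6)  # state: {7, 51}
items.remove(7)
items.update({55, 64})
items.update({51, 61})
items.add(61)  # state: {51, 55, 61, 64}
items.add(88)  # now {51, 55, 61, 64, 88}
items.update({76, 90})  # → {51, 55, 61, 64, 76, 88, 90}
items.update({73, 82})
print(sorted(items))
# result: [51, 55, 61, 64, 73, 76, 82, 88, 90]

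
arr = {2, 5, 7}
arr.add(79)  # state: {2, 5, 7, 79}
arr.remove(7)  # {2, 5, 79}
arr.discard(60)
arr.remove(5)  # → {2, 79}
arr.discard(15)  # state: {2, 79}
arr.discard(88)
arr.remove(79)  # {2}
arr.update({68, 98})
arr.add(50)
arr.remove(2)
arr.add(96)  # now {50, 68, 96, 98}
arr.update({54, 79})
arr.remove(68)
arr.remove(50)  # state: {54, 79, 96, 98}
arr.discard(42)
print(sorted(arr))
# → [54, 79, 96, 98]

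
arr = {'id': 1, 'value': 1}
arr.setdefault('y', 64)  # 64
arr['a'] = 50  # {'id': 1, 'value': 1, 'y': 64, 'a': 50}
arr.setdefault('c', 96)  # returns 96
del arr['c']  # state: {'id': 1, 'value': 1, 'y': 64, 'a': 50}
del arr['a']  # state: {'id': 1, 'value': 1, 'y': 64}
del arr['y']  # {'id': 1, 'value': 1}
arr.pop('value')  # 1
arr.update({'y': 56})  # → {'id': 1, 'y': 56}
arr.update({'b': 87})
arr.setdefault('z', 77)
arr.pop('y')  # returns 56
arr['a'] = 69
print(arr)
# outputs {'id': 1, 'b': 87, 'z': 77, 'a': 69}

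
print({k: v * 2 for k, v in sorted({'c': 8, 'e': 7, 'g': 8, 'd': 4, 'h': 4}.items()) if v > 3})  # {'c': 16, 'd': 8, 'e': 14, 'g': 16, 'h': 8}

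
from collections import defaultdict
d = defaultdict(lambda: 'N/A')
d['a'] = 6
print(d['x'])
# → N/A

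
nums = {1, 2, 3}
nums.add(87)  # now {1, 2, 3, 87}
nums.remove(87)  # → {1, 2, 3}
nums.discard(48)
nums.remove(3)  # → {1, 2}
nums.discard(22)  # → {1, 2}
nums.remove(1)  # {2}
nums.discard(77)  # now {2}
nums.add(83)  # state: {2, 83}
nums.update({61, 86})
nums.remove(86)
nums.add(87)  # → {2, 61, 83, 87}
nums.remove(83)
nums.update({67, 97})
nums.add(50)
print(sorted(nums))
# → [2, 50, 61, 67, 87, 97]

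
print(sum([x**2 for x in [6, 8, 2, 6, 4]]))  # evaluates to 156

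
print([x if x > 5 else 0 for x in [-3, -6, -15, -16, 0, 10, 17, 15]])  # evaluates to [0, 0, 0, 0, 0, 10, 17, 15]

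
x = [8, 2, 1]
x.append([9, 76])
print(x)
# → [8, 2, 1, [9, 76]]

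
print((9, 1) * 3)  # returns (9, 1, 9, 1, 9, 1)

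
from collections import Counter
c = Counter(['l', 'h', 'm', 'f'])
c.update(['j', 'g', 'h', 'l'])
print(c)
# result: Counter({'l': 2, 'h': 2, 'm': 1, 'f': 1, 'j': 1, 'g': 1})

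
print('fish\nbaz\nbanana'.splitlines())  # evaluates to ['fish', 'baz', 'banana']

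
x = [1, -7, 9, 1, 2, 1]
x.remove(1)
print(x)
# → [-7, 9, 1, 2, 1]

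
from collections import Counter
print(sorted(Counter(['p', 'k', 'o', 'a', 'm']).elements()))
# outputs ['a', 'k', 'm', 'o', 'p']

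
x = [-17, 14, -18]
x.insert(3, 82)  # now [-17, 14, -18, 82]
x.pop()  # 82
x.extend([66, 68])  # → [-17, 14, -18, 66, 68]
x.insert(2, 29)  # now [-17, 14, 29, -18, 66, 68]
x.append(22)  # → [-17, 14, 29, -18, 66, 68, 22]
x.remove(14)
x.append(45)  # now [-17, 29, -18, 66, 68, 22, 45]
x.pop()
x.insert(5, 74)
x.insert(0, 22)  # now [22, -17, 29, -18, 66, 68, 74, 22]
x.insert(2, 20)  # [22, -17, 20, 29, -18, 66, 68, 74, 22]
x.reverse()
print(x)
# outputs [22, 74, 68, 66, -18, 29, 20, -17, 22]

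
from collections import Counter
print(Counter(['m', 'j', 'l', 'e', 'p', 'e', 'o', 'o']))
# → Counter({'e': 2, 'o': 2, 'm': 1, 'j': 1, 'l': 1, 'p': 1})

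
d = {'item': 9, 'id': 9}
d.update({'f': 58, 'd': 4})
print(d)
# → {'item': 9, 'id': 9, 'f': 58, 'd': 4}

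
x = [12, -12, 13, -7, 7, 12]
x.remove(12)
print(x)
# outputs [-12, 13, -7, 7, 12]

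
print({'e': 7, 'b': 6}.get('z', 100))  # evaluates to 100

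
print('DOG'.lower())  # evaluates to dog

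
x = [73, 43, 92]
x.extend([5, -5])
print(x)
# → [73, 43, 92, 5, -5]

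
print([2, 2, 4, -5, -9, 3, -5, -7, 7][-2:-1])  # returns [-7]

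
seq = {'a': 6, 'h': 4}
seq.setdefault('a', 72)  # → 6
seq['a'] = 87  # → {'a': 87, 'h': 4}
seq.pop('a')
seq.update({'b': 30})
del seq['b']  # {'h': 4}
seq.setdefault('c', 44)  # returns 44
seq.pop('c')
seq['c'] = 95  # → {'h': 4, 'c': 95}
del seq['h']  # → {'c': 95}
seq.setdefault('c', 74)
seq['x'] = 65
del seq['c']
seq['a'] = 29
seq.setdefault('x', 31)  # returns 65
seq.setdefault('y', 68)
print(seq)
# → {'x': 65, 'a': 29, 'y': 68}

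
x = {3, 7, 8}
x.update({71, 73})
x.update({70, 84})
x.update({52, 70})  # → {3, 7, 8, 52, 70, 71, 73, 84}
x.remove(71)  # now {3, 7, 8, 52, 70, 73, 84}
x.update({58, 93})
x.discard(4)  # {3, 7, 8, 52, 58, 70, 73, 84, 93}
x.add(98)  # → {3, 7, 8, 52, 58, 70, 73, 84, 93, 98}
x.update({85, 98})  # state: {3, 7, 8, 52, 58, 70, 73, 84, 85, 93, 98}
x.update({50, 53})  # {3, 7, 8, 50, 52, 53, 58, 70, 73, 84, 85, 93, 98}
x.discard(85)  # {3, 7, 8, 50, 52, 53, 58, 70, 73, 84, 93, 98}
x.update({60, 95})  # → {3, 7, 8, 50, 52, 53, 58, 60, 70, 73, 84, 93, 95, 98}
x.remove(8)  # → {3, 7, 50, 52, 53, 58, 60, 70, 73, 84, 93, 95, 98}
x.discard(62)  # {3, 7, 50, 52, 53, 58, 60, 70, 73, 84, 93, 95, 98}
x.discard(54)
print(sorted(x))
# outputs [3, 7, 50, 52, 53, 58, 60, 70, 73, 84, 93, 95, 98]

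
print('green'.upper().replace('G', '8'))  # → 8REEN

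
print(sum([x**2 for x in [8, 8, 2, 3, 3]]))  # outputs 150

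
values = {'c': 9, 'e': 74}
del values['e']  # {'c': 9}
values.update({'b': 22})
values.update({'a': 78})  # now {'c': 9, 'b': 22, 'a': 78}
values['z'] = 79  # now {'c': 9, 'b': 22, 'a': 78, 'z': 79}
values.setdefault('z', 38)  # 79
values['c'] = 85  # {'c': 85, 'b': 22, 'a': 78, 'z': 79}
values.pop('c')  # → 85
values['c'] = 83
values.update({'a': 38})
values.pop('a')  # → 38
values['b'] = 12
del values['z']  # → {'b': 12, 'c': 83}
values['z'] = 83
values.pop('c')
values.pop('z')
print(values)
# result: {'b': 12}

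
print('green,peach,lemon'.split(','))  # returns ['green', 'peach', 'lemon']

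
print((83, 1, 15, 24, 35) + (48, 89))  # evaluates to (83, 1, 15, 24, 35, 48, 89)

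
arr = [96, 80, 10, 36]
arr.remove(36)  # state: [96, 80, 10]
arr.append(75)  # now [96, 80, 10, 75]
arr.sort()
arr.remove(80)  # [10, 75, 96]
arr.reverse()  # [96, 75, 10]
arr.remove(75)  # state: [96, 10]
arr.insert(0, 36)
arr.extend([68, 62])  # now [36, 96, 10, 68, 62]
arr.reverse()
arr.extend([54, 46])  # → [62, 68, 10, 96, 36, 54, 46]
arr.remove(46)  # [62, 68, 10, 96, 36, 54]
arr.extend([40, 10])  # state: [62, 68, 10, 96, 36, 54, 40, 10]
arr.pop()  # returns 10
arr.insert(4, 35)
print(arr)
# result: [62, 68, 10, 96, 35, 36, 54, 40]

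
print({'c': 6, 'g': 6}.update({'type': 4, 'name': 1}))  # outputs None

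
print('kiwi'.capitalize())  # Kiwi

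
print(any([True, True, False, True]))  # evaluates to True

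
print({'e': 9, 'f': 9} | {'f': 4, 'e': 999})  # {'e': 999, 'f': 4}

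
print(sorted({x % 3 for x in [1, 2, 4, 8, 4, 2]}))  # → [1, 2]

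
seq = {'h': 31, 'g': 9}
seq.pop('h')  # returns 31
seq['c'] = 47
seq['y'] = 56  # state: {'g': 9, 'c': 47, 'y': 56}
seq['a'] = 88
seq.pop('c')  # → 47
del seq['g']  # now {'y': 56, 'a': 88}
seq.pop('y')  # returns 56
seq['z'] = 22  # {'a': 88, 'z': 22}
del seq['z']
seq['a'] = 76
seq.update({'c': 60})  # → {'a': 76, 'c': 60}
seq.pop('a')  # 76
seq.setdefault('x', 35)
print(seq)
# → {'c': 60, 'x': 35}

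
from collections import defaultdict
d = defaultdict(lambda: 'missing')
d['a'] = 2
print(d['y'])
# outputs missing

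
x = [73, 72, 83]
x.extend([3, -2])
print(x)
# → [73, 72, 83, 3, -2]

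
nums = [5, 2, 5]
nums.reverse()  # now [5, 2, 5]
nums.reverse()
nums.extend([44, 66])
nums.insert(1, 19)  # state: [5, 19, 2, 5, 44, 66]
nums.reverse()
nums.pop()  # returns 5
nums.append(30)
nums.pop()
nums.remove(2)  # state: [66, 44, 5, 19]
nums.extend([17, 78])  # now [66, 44, 5, 19, 17, 78]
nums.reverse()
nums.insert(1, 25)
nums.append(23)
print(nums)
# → [78, 25, 17, 19, 5, 44, 66, 23]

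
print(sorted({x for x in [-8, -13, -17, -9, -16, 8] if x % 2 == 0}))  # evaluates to [-16, -8, 8]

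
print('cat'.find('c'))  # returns 0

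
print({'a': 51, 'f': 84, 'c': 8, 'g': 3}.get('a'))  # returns 51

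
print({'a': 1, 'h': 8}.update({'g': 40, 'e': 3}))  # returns None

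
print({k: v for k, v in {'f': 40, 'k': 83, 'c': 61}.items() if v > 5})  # {'f': 40, 'k': 83, 'c': 61}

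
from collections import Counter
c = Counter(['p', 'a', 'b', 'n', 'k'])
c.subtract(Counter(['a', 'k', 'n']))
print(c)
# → Counter({'p': 1, 'b': 1, 'a': 0, 'n': 0, 'k': 0})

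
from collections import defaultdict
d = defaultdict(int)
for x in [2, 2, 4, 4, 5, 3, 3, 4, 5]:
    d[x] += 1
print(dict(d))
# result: {2: 2, 4: 3, 5: 2, 3: 2}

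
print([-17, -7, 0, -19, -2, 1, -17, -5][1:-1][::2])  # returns [-7, -19, 1]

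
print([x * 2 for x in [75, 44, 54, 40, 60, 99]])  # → [150, 88, 108, 80, 120, 198]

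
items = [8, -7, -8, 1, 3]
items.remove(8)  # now [-7, -8, 1, 3]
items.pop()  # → 3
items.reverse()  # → [1, -8, -7]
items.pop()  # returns -7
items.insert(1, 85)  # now [1, 85, -8]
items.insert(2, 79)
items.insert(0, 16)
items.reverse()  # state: [-8, 79, 85, 1, 16]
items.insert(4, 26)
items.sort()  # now [-8, 1, 16, 26, 79, 85]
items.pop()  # 85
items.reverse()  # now [79, 26, 16, 1, -8]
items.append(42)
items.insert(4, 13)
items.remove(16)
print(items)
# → [79, 26, 1, 13, -8, 42]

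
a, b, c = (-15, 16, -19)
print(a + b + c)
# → -18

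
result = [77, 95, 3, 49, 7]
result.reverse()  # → [7, 49, 3, 95, 77]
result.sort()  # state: [3, 7, 49, 77, 95]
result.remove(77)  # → [3, 7, 49, 95]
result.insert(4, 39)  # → [3, 7, 49, 95, 39]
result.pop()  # 39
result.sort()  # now [3, 7, 49, 95]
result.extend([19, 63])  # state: [3, 7, 49, 95, 19, 63]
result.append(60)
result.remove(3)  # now [7, 49, 95, 19, 63, 60]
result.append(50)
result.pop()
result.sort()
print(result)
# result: [7, 19, 49, 60, 63, 95]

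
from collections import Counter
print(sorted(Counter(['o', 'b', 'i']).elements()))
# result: ['b', 'i', 'o']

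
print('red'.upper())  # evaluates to RED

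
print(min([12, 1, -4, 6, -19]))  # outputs -19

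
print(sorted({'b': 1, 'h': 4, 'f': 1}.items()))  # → [('b', 1), ('f', 1), ('h', 4)]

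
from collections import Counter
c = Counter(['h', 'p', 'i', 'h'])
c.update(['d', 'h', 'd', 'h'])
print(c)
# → Counter({'h': 4, 'd': 2, 'p': 1, 'i': 1})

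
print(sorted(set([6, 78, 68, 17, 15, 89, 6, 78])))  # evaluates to [6, 15, 17, 68, 78, 89]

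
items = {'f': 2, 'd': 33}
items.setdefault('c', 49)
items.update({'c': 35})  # {'f': 2, 'd': 33, 'c': 35}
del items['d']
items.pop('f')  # 2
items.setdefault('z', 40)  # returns 40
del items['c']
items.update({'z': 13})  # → {'z': 13}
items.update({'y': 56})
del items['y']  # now {'z': 13}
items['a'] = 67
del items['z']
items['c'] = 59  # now {'a': 67, 'c': 59}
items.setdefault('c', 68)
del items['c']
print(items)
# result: {'a': 67}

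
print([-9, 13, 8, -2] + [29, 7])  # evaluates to [-9, 13, 8, -2, 29, 7]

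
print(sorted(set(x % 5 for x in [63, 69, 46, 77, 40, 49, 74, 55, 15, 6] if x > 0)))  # [0, 1, 2, 3, 4]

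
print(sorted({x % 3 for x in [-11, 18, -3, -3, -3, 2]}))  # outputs [0, 1, 2]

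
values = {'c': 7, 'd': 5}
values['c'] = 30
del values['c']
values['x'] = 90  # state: {'d': 5, 'x': 90}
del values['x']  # {'d': 5}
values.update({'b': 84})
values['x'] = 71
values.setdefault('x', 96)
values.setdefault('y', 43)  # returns 43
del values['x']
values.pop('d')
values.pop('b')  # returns 84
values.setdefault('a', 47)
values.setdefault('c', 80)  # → 80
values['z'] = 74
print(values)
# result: {'y': 43, 'a': 47, 'c': 80, 'z': 74}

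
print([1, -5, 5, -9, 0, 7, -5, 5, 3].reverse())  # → None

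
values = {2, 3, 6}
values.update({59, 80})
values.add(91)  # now {2, 3, 6, 59, 80, 91}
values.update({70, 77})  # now {2, 3, 6, 59, 70, 77, 80, 91}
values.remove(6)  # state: {2, 3, 59, 70, 77, 80, 91}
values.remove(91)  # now {2, 3, 59, 70, 77, 80}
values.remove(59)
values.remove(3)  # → {2, 70, 77, 80}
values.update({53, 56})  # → {2, 53, 56, 70, 77, 80}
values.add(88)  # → {2, 53, 56, 70, 77, 80, 88}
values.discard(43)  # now {2, 53, 56, 70, 77, 80, 88}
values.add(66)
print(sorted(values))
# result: [2, 53, 56, 66, 70, 77, 80, 88]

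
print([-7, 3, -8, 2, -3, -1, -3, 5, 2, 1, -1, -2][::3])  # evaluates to [-7, 2, -3, 1]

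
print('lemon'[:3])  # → lem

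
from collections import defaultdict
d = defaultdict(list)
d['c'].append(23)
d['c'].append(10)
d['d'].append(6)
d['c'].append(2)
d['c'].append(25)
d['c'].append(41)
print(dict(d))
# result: {'c': [23, 10, 2, 25, 41], 'd': [6]}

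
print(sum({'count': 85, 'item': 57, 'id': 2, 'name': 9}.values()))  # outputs 153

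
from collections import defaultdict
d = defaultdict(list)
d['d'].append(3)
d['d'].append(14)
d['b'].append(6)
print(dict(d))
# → {'d': [3, 14], 'b': [6]}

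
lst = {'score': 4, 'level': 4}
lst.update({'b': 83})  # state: {'score': 4, 'level': 4, 'b': 83}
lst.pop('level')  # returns 4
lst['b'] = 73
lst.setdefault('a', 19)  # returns 19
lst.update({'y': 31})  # {'score': 4, 'b': 73, 'a': 19, 'y': 31}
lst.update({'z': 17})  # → {'score': 4, 'b': 73, 'a': 19, 'y': 31, 'z': 17}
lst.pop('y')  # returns 31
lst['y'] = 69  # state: {'score': 4, 'b': 73, 'a': 19, 'z': 17, 'y': 69}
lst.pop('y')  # 69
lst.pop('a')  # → 19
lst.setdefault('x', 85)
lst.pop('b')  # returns 73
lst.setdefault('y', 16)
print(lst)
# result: {'score': 4, 'z': 17, 'x': 85, 'y': 16}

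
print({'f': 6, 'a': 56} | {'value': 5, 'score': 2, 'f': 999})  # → {'f': 999, 'a': 56, 'value': 5, 'score': 2}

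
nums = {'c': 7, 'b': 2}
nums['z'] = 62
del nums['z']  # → {'c': 7, 'b': 2}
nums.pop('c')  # 7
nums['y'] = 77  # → {'b': 2, 'y': 77}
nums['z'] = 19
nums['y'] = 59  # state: {'b': 2, 'y': 59, 'z': 19}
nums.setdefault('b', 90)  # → 2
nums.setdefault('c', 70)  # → 70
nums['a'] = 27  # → {'b': 2, 'y': 59, 'z': 19, 'c': 70, 'a': 27}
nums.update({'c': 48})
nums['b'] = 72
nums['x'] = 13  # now {'b': 72, 'y': 59, 'z': 19, 'c': 48, 'a': 27, 'x': 13}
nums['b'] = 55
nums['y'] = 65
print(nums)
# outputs {'b': 55, 'y': 65, 'z': 19, 'c': 48, 'a': 27, 'x': 13}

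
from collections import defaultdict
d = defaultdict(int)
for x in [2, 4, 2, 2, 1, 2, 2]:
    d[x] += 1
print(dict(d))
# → {2: 5, 4: 1, 1: 1}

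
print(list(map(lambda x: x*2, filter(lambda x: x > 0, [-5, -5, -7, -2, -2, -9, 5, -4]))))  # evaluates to [10]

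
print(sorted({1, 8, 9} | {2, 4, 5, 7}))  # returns [1, 2, 4, 5, 7, 8, 9]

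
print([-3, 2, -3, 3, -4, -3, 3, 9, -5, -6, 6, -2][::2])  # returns [-3, -3, -4, 3, -5, 6]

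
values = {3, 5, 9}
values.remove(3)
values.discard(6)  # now {5, 9}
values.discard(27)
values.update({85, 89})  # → {5, 9, 85, 89}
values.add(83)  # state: {5, 9, 83, 85, 89}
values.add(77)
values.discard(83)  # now {5, 9, 77, 85, 89}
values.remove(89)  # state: {5, 9, 77, 85}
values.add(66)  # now {5, 9, 66, 77, 85}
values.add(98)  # {5, 9, 66, 77, 85, 98}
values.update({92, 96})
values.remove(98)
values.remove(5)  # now {9, 66, 77, 85, 92, 96}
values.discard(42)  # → {9, 66, 77, 85, 92, 96}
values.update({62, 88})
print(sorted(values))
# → [9, 62, 66, 77, 85, 88, 92, 96]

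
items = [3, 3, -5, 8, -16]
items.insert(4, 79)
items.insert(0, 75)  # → [75, 3, 3, -5, 8, 79, -16]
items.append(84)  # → [75, 3, 3, -5, 8, 79, -16, 84]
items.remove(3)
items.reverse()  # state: [84, -16, 79, 8, -5, 3, 75]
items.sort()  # [-16, -5, 3, 8, 75, 79, 84]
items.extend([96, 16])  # [-16, -5, 3, 8, 75, 79, 84, 96, 16]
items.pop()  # 16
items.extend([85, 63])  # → [-16, -5, 3, 8, 75, 79, 84, 96, 85, 63]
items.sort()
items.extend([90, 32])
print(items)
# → [-16, -5, 3, 8, 63, 75, 79, 84, 85, 96, 90, 32]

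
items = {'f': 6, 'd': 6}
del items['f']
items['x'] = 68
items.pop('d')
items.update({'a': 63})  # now {'x': 68, 'a': 63}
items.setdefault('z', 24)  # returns 24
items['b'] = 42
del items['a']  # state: {'x': 68, 'z': 24, 'b': 42}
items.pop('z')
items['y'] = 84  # {'x': 68, 'b': 42, 'y': 84}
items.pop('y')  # 84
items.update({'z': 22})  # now {'x': 68, 'b': 42, 'z': 22}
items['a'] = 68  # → {'x': 68, 'b': 42, 'z': 22, 'a': 68}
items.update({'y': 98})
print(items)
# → {'x': 68, 'b': 42, 'z': 22, 'a': 68, 'y': 98}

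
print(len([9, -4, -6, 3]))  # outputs 4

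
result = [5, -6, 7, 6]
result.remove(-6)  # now [5, 7, 6]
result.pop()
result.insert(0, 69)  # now [69, 5, 7]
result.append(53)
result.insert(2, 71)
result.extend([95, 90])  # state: [69, 5, 71, 7, 53, 95, 90]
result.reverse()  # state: [90, 95, 53, 7, 71, 5, 69]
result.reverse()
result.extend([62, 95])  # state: [69, 5, 71, 7, 53, 95, 90, 62, 95]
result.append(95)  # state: [69, 5, 71, 7, 53, 95, 90, 62, 95, 95]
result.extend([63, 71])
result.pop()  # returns 71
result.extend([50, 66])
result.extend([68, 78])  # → [69, 5, 71, 7, 53, 95, 90, 62, 95, 95, 63, 50, 66, 68, 78]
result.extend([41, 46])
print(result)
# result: [69, 5, 71, 7, 53, 95, 90, 62, 95, 95, 63, 50, 66, 68, 78, 41, 46]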